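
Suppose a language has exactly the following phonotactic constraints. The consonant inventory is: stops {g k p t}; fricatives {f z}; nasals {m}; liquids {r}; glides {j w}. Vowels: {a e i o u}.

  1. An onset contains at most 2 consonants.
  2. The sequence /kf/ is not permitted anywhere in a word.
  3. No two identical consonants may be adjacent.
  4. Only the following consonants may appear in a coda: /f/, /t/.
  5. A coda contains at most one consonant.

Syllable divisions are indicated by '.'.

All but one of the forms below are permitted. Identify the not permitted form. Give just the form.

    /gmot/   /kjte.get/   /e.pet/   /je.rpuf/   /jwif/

/gmot/ — σ1 onset /gm/ (2C), coda /t/ ok → permitted
/kjte.get/ — violates constraint 1: syllable 1 onset /kjt/ has 3 consonants (> 2) → not permitted
/e.pet/ — σ1 onset /∅/, coda /∅/ ok; σ2 onset /p/, coda /t/ ok → permitted
/je.rpuf/ — σ1 onset /j/, coda /∅/ ok; σ2 onset /rp/ (2C), coda /f/ ok → permitted
/jwif/ — σ1 onset /jw/ (2C), coda /f/ ok → permitted

/kjte.get/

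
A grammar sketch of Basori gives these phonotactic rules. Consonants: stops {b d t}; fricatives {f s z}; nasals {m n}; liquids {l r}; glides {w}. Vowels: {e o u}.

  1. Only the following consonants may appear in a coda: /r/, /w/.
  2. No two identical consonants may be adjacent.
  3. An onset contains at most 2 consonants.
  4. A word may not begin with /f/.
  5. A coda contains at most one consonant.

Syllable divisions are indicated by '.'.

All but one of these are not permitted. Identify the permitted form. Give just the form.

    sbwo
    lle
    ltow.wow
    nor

sbwo — violates constraint 3: syllable 1 onset /sbw/ has 3 consonants (> 2) → not permitted
lle — violates constraint 2: adjacent identical consonants /ll/ → not permitted
ltow.wow — violates constraint 2: adjacent identical consonants /ww/ → not permitted
nor — σ1 onset /n/, coda /r/ ok → permitted

nor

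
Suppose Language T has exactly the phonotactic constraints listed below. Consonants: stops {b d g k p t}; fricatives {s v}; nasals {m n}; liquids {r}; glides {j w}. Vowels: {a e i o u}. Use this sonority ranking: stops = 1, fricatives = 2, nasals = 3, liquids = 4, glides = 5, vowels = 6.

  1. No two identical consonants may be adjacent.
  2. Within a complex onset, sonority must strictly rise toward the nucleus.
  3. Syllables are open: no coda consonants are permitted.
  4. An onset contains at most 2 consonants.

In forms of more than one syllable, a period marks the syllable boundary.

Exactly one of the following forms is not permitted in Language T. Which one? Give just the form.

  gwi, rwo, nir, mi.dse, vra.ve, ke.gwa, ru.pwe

nir

gwi — σ1 onset /gw/ (1→5 rises), coda /∅/ ok → permitted
rwo — σ1 onset /rw/ (4→5 rises), coda /∅/ ok → permitted
nir — violates constraint 3: syllable 1 coda /r/ has 1 consonant (> 0) → not permitted
mi.dse — σ1 onset /m/, coda /∅/ ok; σ2 onset /ds/ (1→2 rises), coda /∅/ ok → permitted
vra.ve — σ1 onset /vr/ (2→4 rises), coda /∅/ ok; σ2 onset /v/, coda /∅/ ok → permitted
ke.gwa — σ1 onset /k/, coda /∅/ ok; σ2 onset /gw/ (1→5 rises), coda /∅/ ok → permitted
ru.pwe — σ1 onset /r/, coda /∅/ ok; σ2 onset /pw/ (1→5 rises), coda /∅/ ok → permitted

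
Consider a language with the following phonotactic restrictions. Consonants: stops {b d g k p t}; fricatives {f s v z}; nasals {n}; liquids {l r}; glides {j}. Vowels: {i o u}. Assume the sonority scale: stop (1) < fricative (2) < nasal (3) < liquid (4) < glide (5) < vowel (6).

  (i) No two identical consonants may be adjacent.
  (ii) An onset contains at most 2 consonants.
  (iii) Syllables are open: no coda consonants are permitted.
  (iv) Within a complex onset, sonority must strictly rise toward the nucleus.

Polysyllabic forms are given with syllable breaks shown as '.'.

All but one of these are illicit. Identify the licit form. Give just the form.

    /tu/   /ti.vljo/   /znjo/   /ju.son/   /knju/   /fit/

/tu/

/tu/ — σ1 onset /t/, coda /∅/ ok → licit
/ti.vljo/ — violates constraint (ii): syllable 2 onset /vlj/ has 3 consonants (> 2) → illicit
/znjo/ — violates constraint (ii): syllable 1 onset /znj/ has 3 consonants (> 2) → illicit
/ju.son/ — violates constraint (iii): syllable 2 coda /n/ has 1 consonant (> 0) → illicit
/knju/ — violates constraint (ii): syllable 1 onset /knj/ has 3 consonants (> 2) → illicit
/fit/ — violates constraint (iii): syllable 1 coda /t/ has 1 consonant (> 0) → illicit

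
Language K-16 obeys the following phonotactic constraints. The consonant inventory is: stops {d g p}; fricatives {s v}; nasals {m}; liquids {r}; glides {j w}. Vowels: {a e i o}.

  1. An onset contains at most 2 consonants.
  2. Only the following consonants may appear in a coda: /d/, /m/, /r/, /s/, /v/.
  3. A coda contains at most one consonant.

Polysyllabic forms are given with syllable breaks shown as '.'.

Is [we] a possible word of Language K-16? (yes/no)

[we] — σ1 onset /w/, coda /∅/ ok → licit

yes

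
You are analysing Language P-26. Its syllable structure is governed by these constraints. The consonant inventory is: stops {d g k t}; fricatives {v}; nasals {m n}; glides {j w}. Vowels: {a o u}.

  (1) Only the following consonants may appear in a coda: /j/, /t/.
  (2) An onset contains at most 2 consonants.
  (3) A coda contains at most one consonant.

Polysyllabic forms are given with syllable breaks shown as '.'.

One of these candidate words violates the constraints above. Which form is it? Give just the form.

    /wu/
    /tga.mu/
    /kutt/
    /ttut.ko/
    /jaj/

/kutt/

/wu/ — σ1 onset /w/, coda /∅/ ok → well-formed
/tga.mu/ — σ1 onset /tg/ (2C), coda /∅/ ok; σ2 onset /m/, coda /∅/ ok → well-formed
/kutt/ — violates constraint 3: syllable 1 coda /tt/ has 2 consonants (> 1) → ill-formed
/ttut.ko/ — σ1 onset /tt/ (2C), coda /t/ ok; σ2 onset /k/, coda /∅/ ok → well-formed
/jaj/ — σ1 onset /j/, coda /j/ ok → well-formed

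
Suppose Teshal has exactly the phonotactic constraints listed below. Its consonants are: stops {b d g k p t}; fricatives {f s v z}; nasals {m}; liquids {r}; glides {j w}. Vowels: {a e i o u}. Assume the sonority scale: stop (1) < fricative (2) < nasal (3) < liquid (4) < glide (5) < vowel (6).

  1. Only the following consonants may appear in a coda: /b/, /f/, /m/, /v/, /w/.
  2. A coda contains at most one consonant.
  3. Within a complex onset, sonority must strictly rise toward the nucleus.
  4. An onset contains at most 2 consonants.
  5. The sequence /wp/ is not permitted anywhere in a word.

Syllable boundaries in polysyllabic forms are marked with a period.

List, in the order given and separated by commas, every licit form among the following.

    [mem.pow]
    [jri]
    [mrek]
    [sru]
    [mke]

[mem.pow] — σ1 onset /m/, coda /m/ ok; σ2 onset /p/, coda /w/ ok → licit
[jri] — violates constraint 3: syllable 1 onset /jr/: /j/ (glide, 5) → /r/ (liquid, 4) does not rise → illicit
[mrek] — violates constraint 1: syllable 1 coda contains /k/, which is not a licensed coda consonant → illicit
[sru] — σ1 onset /sr/ (2→4 rises), coda /∅/ ok → licit
[mke] — violates constraint 3: syllable 1 onset /mk/: /m/ (nasal, 3) → /k/ (stop, 1) does not rise → illicit

[mem.pow], [sru]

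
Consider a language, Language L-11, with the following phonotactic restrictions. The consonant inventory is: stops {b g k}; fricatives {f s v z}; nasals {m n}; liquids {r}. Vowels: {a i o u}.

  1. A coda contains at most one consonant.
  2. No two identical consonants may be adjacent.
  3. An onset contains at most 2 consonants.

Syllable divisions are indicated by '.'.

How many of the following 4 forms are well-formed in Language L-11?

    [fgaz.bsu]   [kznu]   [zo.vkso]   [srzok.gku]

1

[fgaz.bsu] — σ1 onset /fg/ (2C), coda /z/ ok; σ2 onset /bs/ (2C), coda /∅/ ok → well-formed
[kznu] — violates constraint 3: syllable 1 onset /kzn/ has 3 consonants (> 2) → ill-formed
[zo.vkso] — violates constraint 3: syllable 2 onset /vks/ has 3 consonants (> 2) → ill-formed
[srzok.gku] — violates constraint 3: syllable 1 onset /srz/ has 3 consonants (> 2) → ill-formed
Well-formed: [fgaz.bsu] → 1.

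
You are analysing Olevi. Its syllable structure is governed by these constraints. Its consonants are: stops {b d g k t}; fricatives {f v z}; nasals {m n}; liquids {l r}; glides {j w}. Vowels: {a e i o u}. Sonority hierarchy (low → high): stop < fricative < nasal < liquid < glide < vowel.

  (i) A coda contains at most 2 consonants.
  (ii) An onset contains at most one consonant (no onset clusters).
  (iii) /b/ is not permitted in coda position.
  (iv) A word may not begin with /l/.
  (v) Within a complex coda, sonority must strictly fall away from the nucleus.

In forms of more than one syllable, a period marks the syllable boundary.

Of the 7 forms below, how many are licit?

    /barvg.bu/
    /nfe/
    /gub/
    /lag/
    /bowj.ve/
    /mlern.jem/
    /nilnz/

/barvg.bu/ — violates constraint (i): syllable 1 coda /rvg/ has 3 consonants (> 2) → illicit
/nfe/ — violates constraint (ii): syllable 1 onset /nf/ has 2 consonants (> 1) → illicit
/gub/ — violates constraint (iii): syllable 1 coda contains /b/ → illicit
/lag/ — violates constraint (iv): word begins with /l/ → illicit
/bowj.ve/ — violates constraint (v): syllable 1 coda /wj/: /w/ (glide, 5) → /j/ (glide, 5) does not fall → illicit
/mlern.jem/ — violates constraint (ii): syllable 1 onset /ml/ has 2 consonants (> 1) → illicit
/nilnz/ — violates constraint (i): syllable 1 coda /lnz/ has 3 consonants (> 2) → illicit
No form is licit → 0.

0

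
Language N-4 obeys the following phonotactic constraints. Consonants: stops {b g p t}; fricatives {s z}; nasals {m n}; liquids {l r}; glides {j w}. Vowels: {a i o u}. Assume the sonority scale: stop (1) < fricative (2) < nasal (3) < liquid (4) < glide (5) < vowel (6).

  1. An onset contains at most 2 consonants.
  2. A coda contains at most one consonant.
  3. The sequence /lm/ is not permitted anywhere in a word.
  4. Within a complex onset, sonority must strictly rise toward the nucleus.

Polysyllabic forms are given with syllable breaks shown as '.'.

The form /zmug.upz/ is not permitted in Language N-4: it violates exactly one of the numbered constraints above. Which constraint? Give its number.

2

/zmug.upz/: syllable 2 coda /pz/ has 2 consonants (> 1).
This is a violation of constraint 2: "A coda contains at most one consonant."
The remaining constraints (1, 3, 4) are satisfied.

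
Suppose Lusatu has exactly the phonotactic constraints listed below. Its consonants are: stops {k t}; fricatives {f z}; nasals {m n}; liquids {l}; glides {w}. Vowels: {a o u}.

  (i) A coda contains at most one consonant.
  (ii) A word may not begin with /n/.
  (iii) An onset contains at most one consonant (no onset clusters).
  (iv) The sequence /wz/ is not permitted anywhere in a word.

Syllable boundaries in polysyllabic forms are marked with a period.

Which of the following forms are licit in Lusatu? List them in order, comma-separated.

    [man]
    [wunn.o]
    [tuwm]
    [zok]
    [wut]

[man] — σ1 onset /m/, coda /n/ ok → licit
[wunn.o] — violates constraint (i): syllable 1 coda /nn/ has 2 consonants (> 1) → illicit
[tuwm] — violates constraint (i): syllable 1 coda /wm/ has 2 consonants (> 1) → illicit
[zok] — σ1 onset /z/, coda /k/ ok → licit
[wut] — σ1 onset /w/, coda /t/ ok → licit

[man], [zok], [wut]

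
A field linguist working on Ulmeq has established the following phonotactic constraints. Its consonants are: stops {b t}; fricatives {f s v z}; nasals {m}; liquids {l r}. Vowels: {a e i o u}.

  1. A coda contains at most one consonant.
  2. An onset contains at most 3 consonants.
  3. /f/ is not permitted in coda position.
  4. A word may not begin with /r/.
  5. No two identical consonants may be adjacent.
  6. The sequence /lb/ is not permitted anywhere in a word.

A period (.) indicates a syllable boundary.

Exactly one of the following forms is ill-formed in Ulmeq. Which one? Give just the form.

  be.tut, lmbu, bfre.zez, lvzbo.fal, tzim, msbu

lvzbo.fal

be.tut — σ1 onset /b/, coda /∅/ ok; σ2 onset /t/, coda /t/ ok → well-formed
lmbu — σ1 onset /lmb/ (3C), coda /∅/ ok → well-formed
bfre.zez — σ1 onset /bfr/ (3C), coda /∅/ ok; σ2 onset /z/, coda /z/ ok → well-formed
lvzbo.fal — violates constraint 2: syllable 1 onset /lvzb/ has 4 consonants (> 3) → ill-formed
tzim — σ1 onset /tz/ (2C), coda /m/ ok → well-formed
msbu — σ1 onset /msb/ (3C), coda /∅/ ok → well-formed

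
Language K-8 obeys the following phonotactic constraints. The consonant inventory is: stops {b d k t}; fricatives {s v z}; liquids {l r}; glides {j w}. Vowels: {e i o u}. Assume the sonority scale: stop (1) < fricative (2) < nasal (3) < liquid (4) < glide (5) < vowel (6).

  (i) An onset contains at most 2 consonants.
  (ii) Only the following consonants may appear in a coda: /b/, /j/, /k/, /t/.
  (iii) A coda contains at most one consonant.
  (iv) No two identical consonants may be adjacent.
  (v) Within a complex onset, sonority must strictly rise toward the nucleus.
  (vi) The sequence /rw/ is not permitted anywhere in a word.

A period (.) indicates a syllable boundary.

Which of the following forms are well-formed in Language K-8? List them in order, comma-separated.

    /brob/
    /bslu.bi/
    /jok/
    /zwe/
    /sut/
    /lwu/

/brob/, /jok/, /zwe/, /sut/, /lwu/

/brob/ — σ1 onset /br/ (1→4 rises), coda /b/ ok → well-formed
/bslu.bi/ — violates constraint (i): syllable 1 onset /bsl/ has 3 consonants (> 2) → ill-formed
/jok/ — σ1 onset /j/, coda /k/ ok → well-formed
/zwe/ — σ1 onset /zw/ (2→5 rises), coda /∅/ ok → well-formed
/sut/ — σ1 onset /s/, coda /t/ ok → well-formed
/lwu/ — σ1 onset /lw/ (4→5 rises), coda /∅/ ok → well-formed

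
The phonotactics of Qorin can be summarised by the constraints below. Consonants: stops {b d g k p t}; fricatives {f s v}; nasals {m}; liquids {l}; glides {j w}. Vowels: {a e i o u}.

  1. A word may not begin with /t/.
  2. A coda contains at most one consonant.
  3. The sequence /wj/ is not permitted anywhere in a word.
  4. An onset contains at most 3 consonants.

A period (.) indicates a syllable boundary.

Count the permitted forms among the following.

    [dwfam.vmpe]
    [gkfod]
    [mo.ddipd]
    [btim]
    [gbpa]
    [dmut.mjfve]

[dwfam.vmpe] — σ1 onset /dwf/ (3C), coda /m/ ok; σ2 onset /vmp/ (3C), coda /∅/ ok → permitted
[gkfod] — σ1 onset /gkf/ (3C), coda /d/ ok → permitted
[mo.ddipd] — violates constraint 2: syllable 2 coda /pd/ has 2 consonants (> 1) → not permitted
[btim] — σ1 onset /bt/ (2C), coda /m/ ok → permitted
[gbpa] — σ1 onset /gbp/ (3C), coda /∅/ ok → permitted
[dmut.mjfve] — violates constraint 4: syllable 2 onset /mjfv/ has 4 consonants (> 3) → not permitted
Permitted: [dwfam.vmpe], [gkfod], [btim], [gbpa] → 4.

4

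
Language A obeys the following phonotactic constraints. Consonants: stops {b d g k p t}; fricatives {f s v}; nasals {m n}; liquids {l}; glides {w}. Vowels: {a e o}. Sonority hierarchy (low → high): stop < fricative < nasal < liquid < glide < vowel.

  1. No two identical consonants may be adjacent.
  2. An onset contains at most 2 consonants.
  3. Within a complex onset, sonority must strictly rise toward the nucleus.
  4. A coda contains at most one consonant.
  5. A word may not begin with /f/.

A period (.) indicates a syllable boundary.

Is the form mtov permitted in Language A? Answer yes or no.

mtov — violates constraint 3: syllable 1 onset /mt/: /m/ (nasal, 3) → /t/ (stop, 1) does not rise → not permitted

no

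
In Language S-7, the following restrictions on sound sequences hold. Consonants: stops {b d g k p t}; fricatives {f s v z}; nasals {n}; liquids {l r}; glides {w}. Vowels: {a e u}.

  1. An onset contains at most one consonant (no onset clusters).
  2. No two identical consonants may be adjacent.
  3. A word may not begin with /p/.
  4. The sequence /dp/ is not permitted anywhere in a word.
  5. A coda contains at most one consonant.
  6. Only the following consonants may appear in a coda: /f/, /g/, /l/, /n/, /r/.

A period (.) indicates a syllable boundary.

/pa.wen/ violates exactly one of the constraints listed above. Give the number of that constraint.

3

/pa.wen/: word begins with /p/.
This is a violation of constraint 3: "A word may not begin with /p/."
The remaining constraints (1, 2, 4, 5, 6) are satisfied.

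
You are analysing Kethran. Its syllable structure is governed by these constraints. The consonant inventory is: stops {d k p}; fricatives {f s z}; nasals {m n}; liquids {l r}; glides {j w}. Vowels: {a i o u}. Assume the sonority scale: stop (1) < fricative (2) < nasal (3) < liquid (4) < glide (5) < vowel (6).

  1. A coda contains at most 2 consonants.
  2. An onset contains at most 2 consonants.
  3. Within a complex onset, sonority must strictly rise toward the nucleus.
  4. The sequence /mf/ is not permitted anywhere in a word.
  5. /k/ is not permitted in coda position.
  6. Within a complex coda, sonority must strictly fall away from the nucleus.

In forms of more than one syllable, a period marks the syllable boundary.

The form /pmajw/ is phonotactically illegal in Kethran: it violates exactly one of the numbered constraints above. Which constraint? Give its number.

/pmajw/: syllable 1 coda /jw/: /j/ (glide, 5) → /w/ (glide, 5) does not fall.
This is a violation of constraint 6: "Within a complex coda, sonority must strictly fall away from the nucleus."
The remaining constraints (1, 2, 3, 4, 5) are satisfied.

6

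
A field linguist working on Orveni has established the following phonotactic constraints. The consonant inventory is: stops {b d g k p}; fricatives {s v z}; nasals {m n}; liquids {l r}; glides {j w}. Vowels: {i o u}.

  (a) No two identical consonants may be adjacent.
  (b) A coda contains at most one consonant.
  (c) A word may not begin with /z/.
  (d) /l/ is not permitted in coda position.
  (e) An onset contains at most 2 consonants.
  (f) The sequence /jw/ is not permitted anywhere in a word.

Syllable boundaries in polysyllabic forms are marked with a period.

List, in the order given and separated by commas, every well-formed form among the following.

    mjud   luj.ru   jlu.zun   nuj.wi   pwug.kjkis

mjud — σ1 onset /mj/ (2C), coda /d/ ok → well-formed
luj.ru — σ1 onset /l/, coda /j/ ok; σ2 onset /r/, coda /∅/ ok → well-formed
jlu.zun — σ1 onset /jl/ (2C), coda /∅/ ok; σ2 onset /z/, coda /n/ ok → well-formed
nuj.wi — violates constraint (f): contains banned sequence /jw/ → ill-formed
pwug.kjkis — violates constraint (e): syllable 2 onset /kjk/ has 3 consonants (> 2) → ill-formed

mjud, luj.ru, jlu.zun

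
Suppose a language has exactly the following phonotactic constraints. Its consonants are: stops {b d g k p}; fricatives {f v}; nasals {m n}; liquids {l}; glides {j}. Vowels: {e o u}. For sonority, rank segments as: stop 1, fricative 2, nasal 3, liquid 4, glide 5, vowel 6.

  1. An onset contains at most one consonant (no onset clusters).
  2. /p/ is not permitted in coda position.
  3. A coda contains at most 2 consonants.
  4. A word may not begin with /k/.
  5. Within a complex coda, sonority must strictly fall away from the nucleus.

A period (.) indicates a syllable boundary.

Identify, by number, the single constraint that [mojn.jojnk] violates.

[mojn.jojnk]: syllable 2 coda /jnk/ has 3 consonants (> 2).
This is a violation of constraint 3: "A coda contains at most 2 consonants."
The remaining constraints (1, 2, 4, 5) are satisfied.

3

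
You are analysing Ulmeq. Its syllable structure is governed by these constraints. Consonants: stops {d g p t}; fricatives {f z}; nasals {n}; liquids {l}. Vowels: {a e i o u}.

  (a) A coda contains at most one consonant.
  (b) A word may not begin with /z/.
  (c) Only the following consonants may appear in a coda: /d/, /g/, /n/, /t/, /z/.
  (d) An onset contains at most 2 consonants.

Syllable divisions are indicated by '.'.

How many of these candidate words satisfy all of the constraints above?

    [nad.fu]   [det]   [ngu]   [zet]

[nad.fu] — σ1 onset /n/, coda /d/ ok; σ2 onset /f/, coda /∅/ ok → phonotactically legal
[det] — σ1 onset /d/, coda /t/ ok → phonotactically legal
[ngu] — σ1 onset /ng/ (2C), coda /∅/ ok → phonotactically legal
[zet] — violates constraint (b): word begins with /z/ → phonotactically illegal
Phonotactically legal: [nad.fu], [det], [ngu] → 3.

3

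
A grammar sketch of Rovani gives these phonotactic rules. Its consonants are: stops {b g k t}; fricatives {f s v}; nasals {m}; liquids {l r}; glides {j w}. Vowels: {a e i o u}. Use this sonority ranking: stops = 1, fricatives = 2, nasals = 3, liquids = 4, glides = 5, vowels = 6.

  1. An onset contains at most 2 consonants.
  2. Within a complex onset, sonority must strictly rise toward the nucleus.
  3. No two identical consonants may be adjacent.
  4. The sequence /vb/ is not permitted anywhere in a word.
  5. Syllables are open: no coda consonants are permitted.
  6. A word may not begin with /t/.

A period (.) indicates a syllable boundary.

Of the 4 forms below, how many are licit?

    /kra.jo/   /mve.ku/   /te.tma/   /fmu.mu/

2

/kra.jo/ — σ1 onset /kr/ (1→4 rises), coda /∅/ ok; σ2 onset /j/, coda /∅/ ok → licit
/mve.ku/ — violates constraint 2: syllable 1 onset /mv/: /m/ (nasal, 3) → /v/ (fricative, 2) does not rise → illicit
/te.tma/ — violates constraint 6: word begins with /t/ → illicit
/fmu.mu/ — σ1 onset /fm/ (2→3 rises), coda /∅/ ok; σ2 onset /m/, coda /∅/ ok → licit
Licit: /kra.jo/, /fmu.mu/ → 2.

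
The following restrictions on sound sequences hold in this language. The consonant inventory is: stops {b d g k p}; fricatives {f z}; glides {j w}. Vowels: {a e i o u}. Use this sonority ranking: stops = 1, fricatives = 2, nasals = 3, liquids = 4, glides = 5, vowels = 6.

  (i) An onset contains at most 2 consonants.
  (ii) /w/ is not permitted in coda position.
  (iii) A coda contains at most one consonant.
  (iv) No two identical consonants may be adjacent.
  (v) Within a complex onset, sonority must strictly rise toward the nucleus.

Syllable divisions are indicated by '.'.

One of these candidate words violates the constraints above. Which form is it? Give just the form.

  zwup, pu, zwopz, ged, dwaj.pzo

zwup — σ1 onset /zw/ (2→5 rises), coda /p/ ok → phonotactically legal
pu — σ1 onset /p/, coda /∅/ ok → phonotactically legal
zwopz — violates constraint (iii): syllable 1 coda /pz/ has 2 consonants (> 1) → phonotactically illegal
ged — σ1 onset /g/, coda /d/ ok → phonotactically legal
dwaj.pzo — σ1 onset /dw/ (1→5 rises), coda /j/ ok; σ2 onset /pz/ (1→2 rises), coda /∅/ ok → phonotactically legal

zwopz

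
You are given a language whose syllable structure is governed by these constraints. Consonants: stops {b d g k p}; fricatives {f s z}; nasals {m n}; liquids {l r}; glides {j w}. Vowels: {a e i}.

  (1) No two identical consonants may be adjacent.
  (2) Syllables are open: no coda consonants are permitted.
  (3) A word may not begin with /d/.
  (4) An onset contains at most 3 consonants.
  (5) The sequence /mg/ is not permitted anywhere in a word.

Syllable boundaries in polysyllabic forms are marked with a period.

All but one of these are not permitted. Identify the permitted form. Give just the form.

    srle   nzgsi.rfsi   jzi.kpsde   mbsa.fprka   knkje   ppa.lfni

srle

srle — σ1 onset /srl/ (3C), coda /∅/ ok → permitted
nzgsi.rfsi — violates constraint 4: syllable 1 onset /nzgs/ has 4 consonants (> 3) → not permitted
jzi.kpsde — violates constraint 4: syllable 2 onset /kpsd/ has 4 consonants (> 3) → not permitted
mbsa.fprka — violates constraint 4: syllable 2 onset /fprk/ has 4 consonants (> 3) → not permitted
knkje — violates constraint 4: syllable 1 onset /knkj/ has 4 consonants (> 3) → not permitted
ppa.lfni — violates constraint 1: adjacent identical consonants /pp/ → not permitted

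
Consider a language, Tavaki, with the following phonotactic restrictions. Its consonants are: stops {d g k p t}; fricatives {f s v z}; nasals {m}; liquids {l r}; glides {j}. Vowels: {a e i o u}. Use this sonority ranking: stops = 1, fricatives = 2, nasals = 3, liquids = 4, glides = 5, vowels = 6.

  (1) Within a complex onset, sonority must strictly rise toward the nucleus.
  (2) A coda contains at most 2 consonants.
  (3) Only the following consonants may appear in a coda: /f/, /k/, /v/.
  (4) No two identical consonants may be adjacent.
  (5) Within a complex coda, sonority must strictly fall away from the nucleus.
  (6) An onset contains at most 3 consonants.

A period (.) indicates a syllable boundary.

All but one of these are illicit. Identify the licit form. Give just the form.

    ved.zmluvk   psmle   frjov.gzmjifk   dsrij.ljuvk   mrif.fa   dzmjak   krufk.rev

ved.zmluvk — violates constraint 3: syllable 1 coda contains /d/, which is not a licensed coda consonant → illicit
psmle — violates constraint 6: syllable 1 onset /psml/ has 4 consonants (> 3) → illicit
frjov.gzmjifk — violates constraint 6: syllable 2 onset /gzmj/ has 4 consonants (> 3) → illicit
dsrij.ljuvk — violates constraint 3: syllable 1 coda contains /j/, which is not a licensed coda consonant → illicit
mrif.fa — violates constraint 4: adjacent identical consonants /ff/ → illicit
dzmjak — violates constraint 6: syllable 1 onset /dzmj/ has 4 consonants (> 3) → illicit
krufk.rev — σ1 onset /kr/ (1→4 rises), coda /fk/ (2→1 falls) ok; σ2 onset /r/, coda /v/ ok → licit

krufk.rev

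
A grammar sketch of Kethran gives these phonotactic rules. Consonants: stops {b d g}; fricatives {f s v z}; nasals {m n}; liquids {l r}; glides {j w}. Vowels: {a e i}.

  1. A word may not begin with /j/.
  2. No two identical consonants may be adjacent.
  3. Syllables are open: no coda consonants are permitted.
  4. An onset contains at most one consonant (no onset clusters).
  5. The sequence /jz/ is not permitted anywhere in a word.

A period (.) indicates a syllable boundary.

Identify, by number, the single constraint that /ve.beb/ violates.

/ve.beb/: syllable 2 coda /b/ has 1 consonant (> 0).
This is a violation of constraint 3: "Syllables are open: no coda consonants are permitted."
The remaining constraints (1, 2, 4, 5) are satisfied.

3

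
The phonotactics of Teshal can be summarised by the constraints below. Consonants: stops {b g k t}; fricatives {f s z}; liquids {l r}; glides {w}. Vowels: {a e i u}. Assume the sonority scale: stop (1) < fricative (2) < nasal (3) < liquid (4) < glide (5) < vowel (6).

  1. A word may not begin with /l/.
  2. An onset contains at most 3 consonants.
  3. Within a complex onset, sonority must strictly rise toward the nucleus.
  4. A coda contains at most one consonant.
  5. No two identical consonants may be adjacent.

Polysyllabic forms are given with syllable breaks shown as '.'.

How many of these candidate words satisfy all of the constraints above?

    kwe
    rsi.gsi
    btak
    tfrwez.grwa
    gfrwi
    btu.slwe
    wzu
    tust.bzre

kwe — σ1 onset /kw/ (1→5 rises), coda /∅/ ok → licit
rsi.gsi — violates constraint 3: syllable 1 onset /rs/: /r/ (liquid, 4) → /s/ (fricative, 2) does not rise → illicit
btak — violates constraint 3: syllable 1 onset /bt/: /b/ (stop, 1) → /t/ (stop, 1) does not rise → illicit
tfrwez.grwa — violates constraint 2: syllable 1 onset /tfrw/ has 4 consonants (> 3) → illicit
gfrwi — violates constraint 2: syllable 1 onset /gfrw/ has 4 consonants (> 3) → illicit
btu.slwe — violates constraint 3: syllable 1 onset /bt/: /b/ (stop, 1) → /t/ (stop, 1) does not rise → illicit
wzu — violates constraint 3: syllable 1 onset /wz/: /w/ (glide, 5) → /z/ (fricative, 2) does not rise → illicit
tust.bzre — violates constraint 4: syllable 1 coda /st/ has 2 consonants (> 1) → illicit
Licit: kwe → 1.

1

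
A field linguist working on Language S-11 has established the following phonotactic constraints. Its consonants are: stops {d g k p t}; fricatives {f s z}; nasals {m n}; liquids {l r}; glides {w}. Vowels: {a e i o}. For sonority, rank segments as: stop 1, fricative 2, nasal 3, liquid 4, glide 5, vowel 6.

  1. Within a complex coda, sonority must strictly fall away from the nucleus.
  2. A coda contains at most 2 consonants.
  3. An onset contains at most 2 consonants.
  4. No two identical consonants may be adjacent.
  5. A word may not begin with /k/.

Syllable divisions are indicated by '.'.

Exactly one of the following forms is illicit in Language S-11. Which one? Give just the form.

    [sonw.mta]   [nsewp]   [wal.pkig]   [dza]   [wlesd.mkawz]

[sonw.mta]

[sonw.mta] — violates constraint 1: syllable 1 coda /nw/: /n/ (nasal, 3) → /w/ (glide, 5) does not fall → illicit
[nsewp] — σ1 onset /ns/ (2C), coda /wp/ (5→1 falls) ok → licit
[wal.pkig] — σ1 onset /w/, coda /l/ ok; σ2 onset /pk/ (2C), coda /g/ ok → licit
[dza] — σ1 onset /dz/ (2C), coda /∅/ ok → licit
[wlesd.mkawz] — σ1 onset /wl/ (2C), coda /sd/ (2→1 falls) ok; σ2 onset /mk/ (2C), coda /wz/ (5→2 falls) ok → licit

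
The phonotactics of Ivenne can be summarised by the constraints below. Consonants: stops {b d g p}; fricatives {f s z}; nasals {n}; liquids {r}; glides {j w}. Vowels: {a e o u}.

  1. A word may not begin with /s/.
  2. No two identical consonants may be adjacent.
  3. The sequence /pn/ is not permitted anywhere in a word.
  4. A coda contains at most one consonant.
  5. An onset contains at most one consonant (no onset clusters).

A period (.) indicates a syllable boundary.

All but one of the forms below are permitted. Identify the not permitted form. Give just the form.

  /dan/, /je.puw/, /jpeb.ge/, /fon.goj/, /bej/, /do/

/dan/ — σ1 onset /d/, coda /n/ ok → permitted
/je.puw/ — σ1 onset /j/, coda /∅/ ok; σ2 onset /p/, coda /w/ ok → permitted
/jpeb.ge/ — violates constraint 5: syllable 1 onset /jp/ has 2 consonants (> 1) → not permitted
/fon.goj/ — σ1 onset /f/, coda /n/ ok; σ2 onset /g/, coda /j/ ok → permitted
/bej/ — σ1 onset /b/, coda /j/ ok → permitted
/do/ — σ1 onset /d/, coda /∅/ ok → permitted

/jpeb.ge/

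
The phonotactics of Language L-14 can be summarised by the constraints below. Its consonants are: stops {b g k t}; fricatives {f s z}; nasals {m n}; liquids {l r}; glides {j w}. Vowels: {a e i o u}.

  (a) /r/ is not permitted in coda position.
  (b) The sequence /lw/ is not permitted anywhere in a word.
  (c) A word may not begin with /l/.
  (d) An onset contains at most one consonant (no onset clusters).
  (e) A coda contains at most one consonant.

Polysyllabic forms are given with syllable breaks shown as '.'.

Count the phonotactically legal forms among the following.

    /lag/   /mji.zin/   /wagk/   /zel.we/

/lag/ — violates constraint (c): word begins with /l/ → phonotactically illegal
/mji.zin/ — violates constraint (d): syllable 1 onset /mj/ has 2 consonants (> 1) → phonotactically illegal
/wagk/ — violates constraint (e): syllable 1 coda /gk/ has 2 consonants (> 1) → phonotactically illegal
/zel.we/ — violates constraint (b): contains banned sequence /lw/ → phonotactically illegal
No form is phonotactically legal → 0.

0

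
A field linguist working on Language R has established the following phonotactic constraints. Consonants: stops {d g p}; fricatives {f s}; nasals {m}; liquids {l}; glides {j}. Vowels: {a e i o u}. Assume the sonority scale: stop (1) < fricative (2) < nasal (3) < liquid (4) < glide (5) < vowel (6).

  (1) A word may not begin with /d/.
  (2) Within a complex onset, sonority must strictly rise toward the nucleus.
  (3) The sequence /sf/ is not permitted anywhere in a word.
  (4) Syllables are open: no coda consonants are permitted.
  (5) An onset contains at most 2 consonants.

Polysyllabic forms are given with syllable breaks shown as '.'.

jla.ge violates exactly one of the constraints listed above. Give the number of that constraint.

jla.ge: syllable 1 onset /jl/: /j/ (glide, 5) → /l/ (liquid, 4) does not rise.
This is a violation of constraint 2: "Within a complex onset, sonority must strictly rise toward the nucleus."
The remaining constraints (1, 3, 4, 5) are satisfied.

2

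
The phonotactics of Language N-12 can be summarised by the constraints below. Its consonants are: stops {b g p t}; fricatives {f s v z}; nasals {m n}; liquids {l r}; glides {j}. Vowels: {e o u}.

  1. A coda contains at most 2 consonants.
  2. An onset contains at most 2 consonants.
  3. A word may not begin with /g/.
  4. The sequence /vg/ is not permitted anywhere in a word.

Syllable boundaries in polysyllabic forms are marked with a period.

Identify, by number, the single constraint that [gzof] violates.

3

[gzof]: word begins with /g/.
This is a violation of constraint 3: "A word may not begin with /g/."
The remaining constraints (1, 2, 4) are satisfied.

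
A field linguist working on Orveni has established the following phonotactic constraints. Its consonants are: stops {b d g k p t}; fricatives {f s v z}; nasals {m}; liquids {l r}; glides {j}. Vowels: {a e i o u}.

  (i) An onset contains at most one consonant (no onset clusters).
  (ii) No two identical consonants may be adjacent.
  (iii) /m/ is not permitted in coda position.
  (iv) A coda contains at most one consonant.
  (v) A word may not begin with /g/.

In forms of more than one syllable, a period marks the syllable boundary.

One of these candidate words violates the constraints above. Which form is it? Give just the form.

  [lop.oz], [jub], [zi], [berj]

[berj]

[lop.oz] — σ1 onset /l/, coda /p/ ok; σ2 onset /∅/, coda /z/ ok → licit
[jub] — σ1 onset /j/, coda /b/ ok → licit
[zi] — σ1 onset /z/, coda /∅/ ok → licit
[berj] — violates constraint (iv): syllable 1 coda /rj/ has 2 consonants (> 1) → illicit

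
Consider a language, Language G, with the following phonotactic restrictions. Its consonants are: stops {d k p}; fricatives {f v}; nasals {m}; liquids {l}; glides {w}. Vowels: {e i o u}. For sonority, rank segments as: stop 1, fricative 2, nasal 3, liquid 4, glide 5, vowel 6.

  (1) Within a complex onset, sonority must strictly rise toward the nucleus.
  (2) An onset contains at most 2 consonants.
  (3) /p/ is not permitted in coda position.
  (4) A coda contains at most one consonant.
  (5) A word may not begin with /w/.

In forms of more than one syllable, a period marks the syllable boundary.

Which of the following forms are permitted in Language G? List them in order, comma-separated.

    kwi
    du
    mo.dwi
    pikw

kwi, du, mo.dwi

kwi — σ1 onset /kw/ (1→5 rises), coda /∅/ ok → permitted
du — σ1 onset /d/, coda /∅/ ok → permitted
mo.dwi — σ1 onset /m/, coda /∅/ ok; σ2 onset /dw/ (1→5 rises), coda /∅/ ok → permitted
pikw — violates constraint 4: syllable 1 coda /kw/ has 2 consonants (> 1) → not permitted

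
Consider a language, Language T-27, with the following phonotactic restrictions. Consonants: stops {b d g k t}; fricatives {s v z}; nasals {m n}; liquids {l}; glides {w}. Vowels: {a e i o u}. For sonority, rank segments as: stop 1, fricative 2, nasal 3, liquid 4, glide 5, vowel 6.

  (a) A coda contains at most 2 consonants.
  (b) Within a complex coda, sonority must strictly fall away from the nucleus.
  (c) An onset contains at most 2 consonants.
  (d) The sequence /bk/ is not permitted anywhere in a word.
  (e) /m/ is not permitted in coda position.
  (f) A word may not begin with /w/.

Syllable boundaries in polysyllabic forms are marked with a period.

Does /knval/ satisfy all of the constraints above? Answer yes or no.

/knval/ — violates constraint (c): syllable 1 onset /knv/ has 3 consonants (> 2) → not permitted

no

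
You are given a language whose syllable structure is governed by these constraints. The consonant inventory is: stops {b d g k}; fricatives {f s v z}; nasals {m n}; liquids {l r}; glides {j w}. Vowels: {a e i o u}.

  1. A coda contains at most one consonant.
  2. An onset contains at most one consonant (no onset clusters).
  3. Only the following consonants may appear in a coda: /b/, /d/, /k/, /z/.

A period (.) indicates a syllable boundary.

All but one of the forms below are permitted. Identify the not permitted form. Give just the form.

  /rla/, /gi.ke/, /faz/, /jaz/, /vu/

/rla/

/rla/ — violates constraint 2: syllable 1 onset /rl/ has 2 consonants (> 1) → not permitted
/gi.ke/ — σ1 onset /g/, coda /∅/ ok; σ2 onset /k/, coda /∅/ ok → permitted
/faz/ — σ1 onset /f/, coda /z/ ok → permitted
/jaz/ — σ1 onset /j/, coda /z/ ok → permitted
/vu/ — σ1 onset /v/, coda /∅/ ok → permitted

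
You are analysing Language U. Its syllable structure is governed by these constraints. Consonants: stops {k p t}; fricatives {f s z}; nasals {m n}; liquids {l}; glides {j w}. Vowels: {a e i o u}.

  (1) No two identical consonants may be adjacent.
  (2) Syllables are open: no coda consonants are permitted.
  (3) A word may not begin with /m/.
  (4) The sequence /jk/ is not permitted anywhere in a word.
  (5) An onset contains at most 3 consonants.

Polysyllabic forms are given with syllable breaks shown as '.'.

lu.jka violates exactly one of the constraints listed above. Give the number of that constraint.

4

lu.jka: contains banned sequence /jk/.
This is a violation of constraint 4: "The sequence /jk/ is not permitted anywhere in a word."
The remaining constraints (1, 2, 3, 5) are satisfied.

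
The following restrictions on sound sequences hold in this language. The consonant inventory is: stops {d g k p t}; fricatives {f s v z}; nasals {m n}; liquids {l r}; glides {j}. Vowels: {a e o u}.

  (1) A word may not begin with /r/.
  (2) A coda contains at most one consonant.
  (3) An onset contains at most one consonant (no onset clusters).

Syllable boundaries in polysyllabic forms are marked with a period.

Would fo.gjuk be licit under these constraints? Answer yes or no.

fo.gjuk — violates constraint 3: syllable 2 onset /gj/ has 2 consonants (> 1) → illicit

no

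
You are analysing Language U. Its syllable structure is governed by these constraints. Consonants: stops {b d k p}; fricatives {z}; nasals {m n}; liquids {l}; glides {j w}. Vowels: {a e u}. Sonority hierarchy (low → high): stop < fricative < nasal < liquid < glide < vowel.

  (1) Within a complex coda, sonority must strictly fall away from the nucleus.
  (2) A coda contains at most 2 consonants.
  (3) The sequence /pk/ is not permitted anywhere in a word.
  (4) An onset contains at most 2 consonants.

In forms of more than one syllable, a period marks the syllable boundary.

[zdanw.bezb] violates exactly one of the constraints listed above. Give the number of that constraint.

[zdanw.bezb]: syllable 1 coda /nw/: /n/ (nasal, 3) → /w/ (glide, 5) does not fall.
This is a violation of constraint 1: "Within a complex coda, sonority must strictly fall away from the nucleus."
The remaining constraints (2, 3, 4) are satisfied.

1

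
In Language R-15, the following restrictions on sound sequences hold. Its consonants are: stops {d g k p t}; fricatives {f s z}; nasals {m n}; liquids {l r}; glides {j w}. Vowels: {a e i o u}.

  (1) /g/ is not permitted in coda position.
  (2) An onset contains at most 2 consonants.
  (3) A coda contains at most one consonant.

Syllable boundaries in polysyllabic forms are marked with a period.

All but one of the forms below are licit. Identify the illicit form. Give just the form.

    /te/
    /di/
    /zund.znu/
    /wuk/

/te/ — σ1 onset /t/, coda /∅/ ok → licit
/di/ — σ1 onset /d/, coda /∅/ ok → licit
/zund.znu/ — violates constraint 3: syllable 1 coda /nd/ has 2 consonants (> 1) → illicit
/wuk/ — σ1 onset /w/, coda /k/ ok → licit

/zund.znu/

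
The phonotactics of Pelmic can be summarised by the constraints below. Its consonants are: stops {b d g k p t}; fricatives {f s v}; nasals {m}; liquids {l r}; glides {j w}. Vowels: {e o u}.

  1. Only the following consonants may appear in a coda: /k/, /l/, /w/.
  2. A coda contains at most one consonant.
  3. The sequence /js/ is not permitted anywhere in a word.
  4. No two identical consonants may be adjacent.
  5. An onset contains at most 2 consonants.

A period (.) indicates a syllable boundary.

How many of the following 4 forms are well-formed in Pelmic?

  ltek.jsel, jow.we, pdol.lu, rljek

ltek.jsel — violates constraint 3: contains banned sequence /js/ → ill-formed
jow.we — violates constraint 4: adjacent identical consonants /ww/ → ill-formed
pdol.lu — violates constraint 4: adjacent identical consonants /ll/ → ill-formed
rljek — violates constraint 5: syllable 1 onset /rlj/ has 3 consonants (> 2) → ill-formed
No form is well-formed → 0.

0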